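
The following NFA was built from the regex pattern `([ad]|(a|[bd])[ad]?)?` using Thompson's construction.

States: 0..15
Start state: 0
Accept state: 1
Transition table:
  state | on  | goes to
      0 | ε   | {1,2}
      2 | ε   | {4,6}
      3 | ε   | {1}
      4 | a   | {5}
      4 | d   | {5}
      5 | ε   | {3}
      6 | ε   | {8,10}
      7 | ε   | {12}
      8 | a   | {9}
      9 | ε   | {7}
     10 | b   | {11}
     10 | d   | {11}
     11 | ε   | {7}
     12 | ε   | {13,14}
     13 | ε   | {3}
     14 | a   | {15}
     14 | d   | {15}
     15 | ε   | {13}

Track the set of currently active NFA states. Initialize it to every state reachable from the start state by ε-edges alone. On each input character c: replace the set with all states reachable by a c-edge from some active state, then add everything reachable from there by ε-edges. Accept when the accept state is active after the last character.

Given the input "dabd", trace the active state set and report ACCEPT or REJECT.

Answer: REJECT

Steps:
start: ε-closure({0}) = {0,1,2,4,6,8,10}
'd' @ 1: {1,3,5,7,11,12,13,14}  (accept∈set)
'a' @ 2: {1,3,13,15}  (accept∈set)
'b' @ 3: {}  — no active states
rest 'd' ignored (set empty)
end set {} — state 1 not in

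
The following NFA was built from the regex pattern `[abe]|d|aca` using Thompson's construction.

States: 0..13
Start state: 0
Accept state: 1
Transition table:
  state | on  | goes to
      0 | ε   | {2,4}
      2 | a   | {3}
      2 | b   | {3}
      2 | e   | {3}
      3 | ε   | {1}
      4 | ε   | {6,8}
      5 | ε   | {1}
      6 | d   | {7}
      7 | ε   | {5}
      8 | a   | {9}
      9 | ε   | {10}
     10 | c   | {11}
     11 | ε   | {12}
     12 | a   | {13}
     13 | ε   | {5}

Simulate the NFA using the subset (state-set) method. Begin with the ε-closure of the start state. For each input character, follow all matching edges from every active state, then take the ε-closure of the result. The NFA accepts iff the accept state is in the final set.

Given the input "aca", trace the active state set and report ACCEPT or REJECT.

Answer: ACCEPT

Steps:
start: ε-closure({0}) = {0,2,4,6,8}
'a' @ 1: {1,3,9,10}  [accepting]
'c' @ 2: {11,12}
'a' @ 3: {1,5,13}  [accepting]
end set {1,5,13} — state 1 in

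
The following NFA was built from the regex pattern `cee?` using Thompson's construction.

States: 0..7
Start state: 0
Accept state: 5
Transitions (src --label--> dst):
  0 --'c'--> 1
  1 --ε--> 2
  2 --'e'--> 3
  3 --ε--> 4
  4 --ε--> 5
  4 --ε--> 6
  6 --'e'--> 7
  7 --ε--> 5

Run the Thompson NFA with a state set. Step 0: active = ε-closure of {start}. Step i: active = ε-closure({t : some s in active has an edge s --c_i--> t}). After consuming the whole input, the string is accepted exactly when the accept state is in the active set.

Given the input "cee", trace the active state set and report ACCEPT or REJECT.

Answer: ACCEPT

Steps:
initial (ε-close {0}): {0}
'c' @ 1: {1,2}
'e' @ 2: {3,4,5,6}  ✓accept
'e' @ 3: {5,7}  ✓accept
after full input: {5,7}  (accept=5 in)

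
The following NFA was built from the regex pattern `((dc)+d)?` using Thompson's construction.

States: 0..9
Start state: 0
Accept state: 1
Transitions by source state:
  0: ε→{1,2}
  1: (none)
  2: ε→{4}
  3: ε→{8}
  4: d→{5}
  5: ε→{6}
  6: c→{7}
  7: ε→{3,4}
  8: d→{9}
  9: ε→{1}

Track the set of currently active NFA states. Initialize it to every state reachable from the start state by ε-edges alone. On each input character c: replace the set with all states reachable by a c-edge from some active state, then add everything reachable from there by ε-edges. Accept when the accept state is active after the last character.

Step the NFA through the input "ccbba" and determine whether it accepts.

Answer: REJECT

Derivation:
start: ε-closure({0}) = {0,1,2,4}
'c' @ 1: {}  — dead — no transitions
rest 'cbba' ignored (set empty)
end set {} — state 1 not in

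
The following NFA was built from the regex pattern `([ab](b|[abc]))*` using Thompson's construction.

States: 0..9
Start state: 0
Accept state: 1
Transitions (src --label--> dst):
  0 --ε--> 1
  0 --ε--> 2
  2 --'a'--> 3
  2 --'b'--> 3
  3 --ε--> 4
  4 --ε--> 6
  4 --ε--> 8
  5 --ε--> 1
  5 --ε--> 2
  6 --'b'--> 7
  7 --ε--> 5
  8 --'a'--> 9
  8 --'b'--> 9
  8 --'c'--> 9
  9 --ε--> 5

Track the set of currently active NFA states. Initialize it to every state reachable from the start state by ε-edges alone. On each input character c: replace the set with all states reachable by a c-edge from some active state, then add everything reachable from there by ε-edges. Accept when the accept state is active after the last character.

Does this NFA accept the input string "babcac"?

Answer: ACCEPT

Steps:
start: ε-closure({0}) = {0,1,2}
'b' @ 1: {3,4,6,8}
'a' @ 2: {1,2,5,9}  [accepting]
'b' @ 3: {3,4,6,8}
'c' @ 4: {1,2,5,9}  [accepting]
'a' @ 5: {3,4,6,8}
'c' @ 6: {1,2,5,9}  [accepting]
end set {1,2,5,9} — state 1 in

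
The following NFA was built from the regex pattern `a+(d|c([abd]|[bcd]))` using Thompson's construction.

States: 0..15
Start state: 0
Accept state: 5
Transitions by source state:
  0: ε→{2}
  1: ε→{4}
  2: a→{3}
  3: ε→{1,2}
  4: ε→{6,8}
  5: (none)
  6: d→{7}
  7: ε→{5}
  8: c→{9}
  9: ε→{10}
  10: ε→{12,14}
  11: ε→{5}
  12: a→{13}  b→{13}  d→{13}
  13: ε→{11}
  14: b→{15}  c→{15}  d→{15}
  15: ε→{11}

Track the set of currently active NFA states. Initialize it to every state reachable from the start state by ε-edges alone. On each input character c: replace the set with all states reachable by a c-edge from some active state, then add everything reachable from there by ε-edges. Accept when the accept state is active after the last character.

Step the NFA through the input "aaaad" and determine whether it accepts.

Answer: ACCEPT

Steps:
start: ε-closure({0}) = {0,2}
'a' @ 1: {1,2,3,4,6,8}
'a' @ 2: {1,2,3,4,6,8}
'a' @ 3: {1,2,3,4,6,8}
'a' @ 4: {1,2,3,4,6,8}
'd' @ 5: {5,7}  ✓accept
final: {5,7}; accept 5 in set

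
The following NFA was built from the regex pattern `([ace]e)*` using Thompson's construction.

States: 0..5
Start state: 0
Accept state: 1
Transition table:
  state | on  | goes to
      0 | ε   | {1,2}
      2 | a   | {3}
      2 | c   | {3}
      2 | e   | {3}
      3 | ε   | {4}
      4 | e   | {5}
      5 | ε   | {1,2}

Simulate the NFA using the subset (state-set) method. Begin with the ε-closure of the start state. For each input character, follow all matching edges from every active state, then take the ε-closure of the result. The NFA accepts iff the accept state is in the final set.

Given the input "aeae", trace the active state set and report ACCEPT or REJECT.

Answer: ACCEPT

Derivation:
S₀ = ε-closure({0}) = {0,1,2}
'a' @ 1: {3,4}
'e' @ 2: {1,2,5}  ✓accept
'a' @ 3: {3,4}
'e' @ 4: {1,2,5}  ✓accept
end set {1,2,5} — state 1 in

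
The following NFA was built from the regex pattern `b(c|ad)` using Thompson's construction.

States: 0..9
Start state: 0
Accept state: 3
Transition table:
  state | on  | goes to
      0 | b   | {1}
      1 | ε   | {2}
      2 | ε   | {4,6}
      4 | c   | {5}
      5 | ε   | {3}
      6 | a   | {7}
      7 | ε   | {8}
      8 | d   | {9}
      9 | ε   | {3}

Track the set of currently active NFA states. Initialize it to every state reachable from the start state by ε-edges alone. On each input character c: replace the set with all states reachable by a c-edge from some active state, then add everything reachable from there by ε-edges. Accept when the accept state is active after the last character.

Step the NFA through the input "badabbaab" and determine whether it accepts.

Answer: REJECT

Steps:
initial (ε-close {0}): {0}
'b' @ 1: {1,2,4,6}
'a' @ 2: {7,8}
'd' @ 3: {3,9}  [accepting]
'a' @ 4: {}  — no active states
rest 'bbaab' ignored (set empty)
after full input: {}  (accept=3 not in)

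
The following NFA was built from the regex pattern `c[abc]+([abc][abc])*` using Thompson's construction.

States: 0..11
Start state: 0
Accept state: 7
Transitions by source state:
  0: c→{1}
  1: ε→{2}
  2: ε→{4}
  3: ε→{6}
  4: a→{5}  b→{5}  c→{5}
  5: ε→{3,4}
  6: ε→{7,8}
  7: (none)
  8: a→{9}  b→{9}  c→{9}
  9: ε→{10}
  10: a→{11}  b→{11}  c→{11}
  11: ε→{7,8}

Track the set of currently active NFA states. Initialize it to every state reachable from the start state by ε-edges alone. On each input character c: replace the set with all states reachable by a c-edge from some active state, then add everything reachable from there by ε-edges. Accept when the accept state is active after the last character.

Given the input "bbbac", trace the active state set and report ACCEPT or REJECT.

Answer: REJECT

Trace:
initial (ε-close {0}): {0}
'b' @ 1: {}  — dead — no transitions
rest 'bbac' ignored (set empty)
after full input: {}  (accept=7 not in)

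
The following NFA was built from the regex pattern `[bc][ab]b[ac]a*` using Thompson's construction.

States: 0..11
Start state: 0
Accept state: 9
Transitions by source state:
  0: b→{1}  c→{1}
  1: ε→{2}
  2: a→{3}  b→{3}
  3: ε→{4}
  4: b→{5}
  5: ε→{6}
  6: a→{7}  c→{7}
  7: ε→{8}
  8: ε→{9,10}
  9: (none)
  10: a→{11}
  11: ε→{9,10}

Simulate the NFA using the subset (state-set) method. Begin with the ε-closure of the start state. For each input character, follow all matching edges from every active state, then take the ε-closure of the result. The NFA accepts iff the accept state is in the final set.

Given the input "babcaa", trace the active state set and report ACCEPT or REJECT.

Answer: ACCEPT

Trace:
initial (ε-close {0}): {0}
'b' @ 1: {1,2}
'a' @ 2: {3,4}
'b' @ 3: {5,6}
'c' @ 4: {7,8,9,10}  (accept∈set)
'a' @ 5: {9,10,11}  (accept∈set)
'a' @ 6: {9,10,11}  (accept∈set)
final: {9,10,11}; accept 9 in set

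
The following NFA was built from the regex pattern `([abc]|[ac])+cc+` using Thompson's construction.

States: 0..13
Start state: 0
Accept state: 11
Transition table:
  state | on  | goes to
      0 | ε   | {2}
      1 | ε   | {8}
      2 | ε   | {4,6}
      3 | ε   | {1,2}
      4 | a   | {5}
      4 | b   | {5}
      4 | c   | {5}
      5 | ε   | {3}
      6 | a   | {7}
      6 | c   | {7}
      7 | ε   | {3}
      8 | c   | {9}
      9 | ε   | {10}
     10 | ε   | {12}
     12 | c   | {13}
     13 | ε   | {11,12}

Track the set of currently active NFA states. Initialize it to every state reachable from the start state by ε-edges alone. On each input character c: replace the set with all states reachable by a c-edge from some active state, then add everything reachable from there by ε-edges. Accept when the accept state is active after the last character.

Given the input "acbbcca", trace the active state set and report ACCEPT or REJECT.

initial (ε-close {0}): {0,2,4,6}
'a' @ 1: {1,2,3,4,5,6,7,8}
'c' @ 2: {1,2,3,4,5,6,7,8,9,10,12}
'b' @ 3: {1,2,3,4,5,6,8}
'b' @ 4: {1,2,3,4,5,6,8}
'c' @ 5: {1,2,3,4,5,6,7,8,9,10,12}
'c' @ 6: {1,2,3,4,5,6,7,8,9,10,11,12,13}  ✓accept
'a' @ 7: {1,2,3,4,5,6,7,8}
after full input: {1,2,3,4,5,6,7,8}  (accept=11 not in)

Answer: REJECT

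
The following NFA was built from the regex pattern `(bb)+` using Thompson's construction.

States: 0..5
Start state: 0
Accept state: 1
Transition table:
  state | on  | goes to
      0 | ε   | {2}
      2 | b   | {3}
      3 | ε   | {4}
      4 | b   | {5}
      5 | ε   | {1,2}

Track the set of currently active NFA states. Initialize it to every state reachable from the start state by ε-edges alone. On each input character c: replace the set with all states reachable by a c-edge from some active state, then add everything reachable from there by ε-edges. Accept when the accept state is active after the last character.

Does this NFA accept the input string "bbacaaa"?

Answer: REJECT

Trace:
initial (ε-close {0}): {0,2}
'b' @ 1: {3,4}
'b' @ 2: {1,2,5}  ✓accept
'a' @ 3: {}  — no active states
rest 'caaa' ignored (set empty)
end set {} — state 1 not in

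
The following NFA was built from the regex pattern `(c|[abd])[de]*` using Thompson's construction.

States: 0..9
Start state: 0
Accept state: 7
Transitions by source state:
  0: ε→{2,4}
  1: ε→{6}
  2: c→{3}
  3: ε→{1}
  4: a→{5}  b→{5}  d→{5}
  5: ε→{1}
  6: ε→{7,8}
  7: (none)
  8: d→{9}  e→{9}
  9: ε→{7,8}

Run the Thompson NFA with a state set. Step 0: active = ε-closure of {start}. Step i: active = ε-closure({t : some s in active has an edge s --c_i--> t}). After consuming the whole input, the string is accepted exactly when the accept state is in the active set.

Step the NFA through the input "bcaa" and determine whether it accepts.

Answer: REJECT

Derivation:
start: ε-closure({0}) = {0,2,4}
'b' @ 1: {1,5,6,7,8}  ✓accept
'c' @ 2: {}  — no active states
rest 'aa' ignored (set empty)
end set {} — state 7 not in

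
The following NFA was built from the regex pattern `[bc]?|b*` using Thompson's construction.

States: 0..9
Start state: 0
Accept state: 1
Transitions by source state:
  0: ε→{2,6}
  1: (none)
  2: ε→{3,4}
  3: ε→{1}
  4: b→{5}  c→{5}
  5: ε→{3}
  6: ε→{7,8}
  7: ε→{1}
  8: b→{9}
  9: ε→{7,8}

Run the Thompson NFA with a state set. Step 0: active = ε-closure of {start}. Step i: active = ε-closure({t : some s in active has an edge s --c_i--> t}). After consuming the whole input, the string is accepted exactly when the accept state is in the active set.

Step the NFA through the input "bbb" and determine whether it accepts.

Answer: ACCEPT

Trace:
S₀ = ε-closure({0}) = {0,1,2,3,4,6,7,8}
'b' @ 1: {1,3,5,7,8,9}  [accepting]
'b' @ 2: {1,7,8,9}  [accepting]
'b' @ 3: {1,7,8,9}  [accepting]
final: {1,7,8,9}; accept 1 in set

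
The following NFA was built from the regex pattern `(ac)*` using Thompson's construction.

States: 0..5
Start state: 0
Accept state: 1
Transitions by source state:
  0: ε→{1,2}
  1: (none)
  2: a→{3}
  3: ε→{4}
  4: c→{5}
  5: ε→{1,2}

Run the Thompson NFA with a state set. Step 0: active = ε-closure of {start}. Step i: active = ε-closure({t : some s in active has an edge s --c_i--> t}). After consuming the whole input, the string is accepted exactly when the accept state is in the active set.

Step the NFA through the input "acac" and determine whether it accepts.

Answer: ACCEPT

Steps:
start: ε-closure({0}) = {0,1,2}
'a' @ 1: {3,4}
'c' @ 2: {1,2,5}  (accept∈set)
'a' @ 3: {3,4}
'c' @ 4: {1,2,5}  (accept∈set)
after full input: {1,2,5}  (accept=1 in)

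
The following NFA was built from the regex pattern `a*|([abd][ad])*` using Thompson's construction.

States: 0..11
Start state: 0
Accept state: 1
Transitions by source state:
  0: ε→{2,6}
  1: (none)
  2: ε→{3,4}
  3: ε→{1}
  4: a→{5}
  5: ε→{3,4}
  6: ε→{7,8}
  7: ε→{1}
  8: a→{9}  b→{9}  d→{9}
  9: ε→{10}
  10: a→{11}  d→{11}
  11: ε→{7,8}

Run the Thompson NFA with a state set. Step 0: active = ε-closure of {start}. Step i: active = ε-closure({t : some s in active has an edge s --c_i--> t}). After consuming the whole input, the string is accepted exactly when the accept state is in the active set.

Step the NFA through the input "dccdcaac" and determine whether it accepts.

Answer: REJECT

Derivation:
S₀ = ε-closure({0}) = {0,1,2,3,4,6,7,8}
'd' @ 1: {9,10}
'c' @ 2: {}  — dead — no transitions
rest 'cdcaac' ignored (set empty)
final: {}; accept 1 not in set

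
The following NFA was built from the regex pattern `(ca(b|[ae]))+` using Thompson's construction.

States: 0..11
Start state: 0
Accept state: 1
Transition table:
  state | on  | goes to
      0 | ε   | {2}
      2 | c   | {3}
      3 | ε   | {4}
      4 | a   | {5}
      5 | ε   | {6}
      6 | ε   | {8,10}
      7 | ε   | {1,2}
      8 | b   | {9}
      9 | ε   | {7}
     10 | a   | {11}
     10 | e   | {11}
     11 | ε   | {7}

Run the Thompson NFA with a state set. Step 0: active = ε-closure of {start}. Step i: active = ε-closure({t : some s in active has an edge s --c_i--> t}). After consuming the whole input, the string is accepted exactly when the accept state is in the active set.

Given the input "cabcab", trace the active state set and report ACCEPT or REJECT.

S₀ = ε-closure({0}) = {0,2}
'c' @ 1: {3,4}
'a' @ 2: {5,6,8,10}
'b' @ 3: {1,2,7,9}  [accepting]
'c' @ 4: {3,4}
'a' @ 5: {5,6,8,10}
'b' @ 6: {1,2,7,9}  [accepting]
end set {1,2,7,9} — state 1 in

Answer: ACCEPT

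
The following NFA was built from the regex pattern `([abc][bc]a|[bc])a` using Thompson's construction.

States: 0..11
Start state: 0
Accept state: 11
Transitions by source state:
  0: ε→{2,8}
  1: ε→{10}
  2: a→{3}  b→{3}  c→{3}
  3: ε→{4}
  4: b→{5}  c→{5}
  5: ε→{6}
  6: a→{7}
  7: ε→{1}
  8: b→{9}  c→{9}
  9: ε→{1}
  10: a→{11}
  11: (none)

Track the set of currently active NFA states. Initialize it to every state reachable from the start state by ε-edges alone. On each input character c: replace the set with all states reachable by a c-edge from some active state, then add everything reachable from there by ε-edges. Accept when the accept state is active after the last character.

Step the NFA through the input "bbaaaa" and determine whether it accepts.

Answer: REJECT

Derivation:
S₀ = ε-closure({0}) = {0,2,8}
'b' @ 1: {1,3,4,9,10}
'b' @ 2: {5,6}
'a' @ 3: {1,7,10}
'a' @ 4: {11}  ✓accept
'a' @ 5: {}  — no active states
rest 'a' ignored (set empty)
end set {} — state 11 not in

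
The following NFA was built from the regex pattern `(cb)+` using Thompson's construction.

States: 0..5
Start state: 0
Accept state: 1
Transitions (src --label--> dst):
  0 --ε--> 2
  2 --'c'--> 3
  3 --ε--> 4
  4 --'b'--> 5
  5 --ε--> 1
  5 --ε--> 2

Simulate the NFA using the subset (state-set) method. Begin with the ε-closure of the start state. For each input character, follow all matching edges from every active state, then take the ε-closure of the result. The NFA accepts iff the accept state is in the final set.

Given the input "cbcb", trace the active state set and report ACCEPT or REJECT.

initial (ε-close {0}): {0,2}
'c' @ 1: {3,4}
'b' @ 2: {1,2,5}  (accept∈set)
'c' @ 3: {3,4}
'b' @ 4: {1,2,5}  (accept∈set)
final: {1,2,5}; accept 1 in set

Answer: ACCEPT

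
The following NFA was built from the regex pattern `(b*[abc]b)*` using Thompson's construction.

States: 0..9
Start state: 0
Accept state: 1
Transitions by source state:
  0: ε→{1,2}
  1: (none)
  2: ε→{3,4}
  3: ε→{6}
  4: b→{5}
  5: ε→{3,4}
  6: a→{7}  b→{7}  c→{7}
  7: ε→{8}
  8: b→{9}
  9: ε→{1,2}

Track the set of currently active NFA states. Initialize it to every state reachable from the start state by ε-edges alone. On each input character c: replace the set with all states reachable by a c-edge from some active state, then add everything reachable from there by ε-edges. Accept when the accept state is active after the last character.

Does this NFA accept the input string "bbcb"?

S₀ = ε-closure({0}) = {0,1,2,3,4,6}
'b' @ 1: {3,4,5,6,7,8}
'b' @ 2: {1,2,3,4,5,6,7,8,9}  (accept∈set)
'c' @ 3: {7,8}
'b' @ 4: {1,2,3,4,6,9}  (accept∈set)
end set {1,2,3,4,6,9} — state 1 in

Answer: ACCEPT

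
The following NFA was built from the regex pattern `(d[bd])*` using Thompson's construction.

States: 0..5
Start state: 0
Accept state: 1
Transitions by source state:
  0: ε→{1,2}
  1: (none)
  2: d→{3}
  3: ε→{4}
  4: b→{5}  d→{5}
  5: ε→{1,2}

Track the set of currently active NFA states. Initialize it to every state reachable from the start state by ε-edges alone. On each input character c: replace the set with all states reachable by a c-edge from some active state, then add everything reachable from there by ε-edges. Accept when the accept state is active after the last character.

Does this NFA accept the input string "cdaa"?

initial (ε-close {0}): {0,1,2}
'c' @ 1: {}  — dead — no transitions
rest 'daa' ignored (set empty)
after full input: {}  (accept=1 not in)

Answer: REJECT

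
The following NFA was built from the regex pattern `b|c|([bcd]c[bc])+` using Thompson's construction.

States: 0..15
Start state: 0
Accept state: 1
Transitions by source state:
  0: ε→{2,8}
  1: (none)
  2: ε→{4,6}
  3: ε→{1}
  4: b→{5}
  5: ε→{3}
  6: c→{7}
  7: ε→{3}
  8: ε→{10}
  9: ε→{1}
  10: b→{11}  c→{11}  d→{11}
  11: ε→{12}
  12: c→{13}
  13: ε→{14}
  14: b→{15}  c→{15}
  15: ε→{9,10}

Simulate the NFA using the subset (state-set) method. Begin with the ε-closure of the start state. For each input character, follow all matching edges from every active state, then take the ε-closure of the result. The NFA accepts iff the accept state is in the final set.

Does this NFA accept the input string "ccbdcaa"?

initial (ε-close {0}): {0,2,4,6,8,10}
'c' @ 1: {1,3,7,11,12}  (accept∈set)
'c' @ 2: {13,14}
'b' @ 3: {1,9,10,15}  (accept∈set)
'd' @ 4: {11,12}
'c' @ 5: {13,14}
'a' @ 6: {}  — no active states
rest 'a' ignored (set empty)
after full input: {}  (accept=1 not in)

Answer: REJECT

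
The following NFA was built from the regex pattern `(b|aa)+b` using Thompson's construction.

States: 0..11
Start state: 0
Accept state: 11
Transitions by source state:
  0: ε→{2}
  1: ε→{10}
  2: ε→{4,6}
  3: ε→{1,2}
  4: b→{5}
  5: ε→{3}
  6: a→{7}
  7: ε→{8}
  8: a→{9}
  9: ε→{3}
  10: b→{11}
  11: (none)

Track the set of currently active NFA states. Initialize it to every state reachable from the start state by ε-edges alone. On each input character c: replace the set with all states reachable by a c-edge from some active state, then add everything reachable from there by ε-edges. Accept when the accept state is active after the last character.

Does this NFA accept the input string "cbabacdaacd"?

Answer: REJECT

Trace:
start: ε-closure({0}) = {0,2,4,6}
'c' @ 1: {}  — no active states
rest 'babacdaacd' ignored (set empty)
final: {}; accept 11 not in set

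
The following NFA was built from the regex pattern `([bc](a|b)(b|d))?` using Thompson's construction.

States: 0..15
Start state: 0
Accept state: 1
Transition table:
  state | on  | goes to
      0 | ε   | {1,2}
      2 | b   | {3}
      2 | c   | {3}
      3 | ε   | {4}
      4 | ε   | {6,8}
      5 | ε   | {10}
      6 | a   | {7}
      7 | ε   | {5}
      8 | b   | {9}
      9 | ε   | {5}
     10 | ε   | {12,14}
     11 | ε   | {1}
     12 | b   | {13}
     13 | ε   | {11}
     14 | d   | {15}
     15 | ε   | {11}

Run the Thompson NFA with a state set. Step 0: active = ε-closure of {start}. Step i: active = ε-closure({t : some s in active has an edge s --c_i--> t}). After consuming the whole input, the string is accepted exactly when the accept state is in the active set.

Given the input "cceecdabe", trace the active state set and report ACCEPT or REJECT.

Answer: REJECT

Trace:
initial (ε-close {0}): {0,1,2}
'c' @ 1: {3,4,6,8}
'c' @ 2: {}  — dead — no transitions
rest 'eecdabe' ignored (set empty)
final: {}; accept 1 not in set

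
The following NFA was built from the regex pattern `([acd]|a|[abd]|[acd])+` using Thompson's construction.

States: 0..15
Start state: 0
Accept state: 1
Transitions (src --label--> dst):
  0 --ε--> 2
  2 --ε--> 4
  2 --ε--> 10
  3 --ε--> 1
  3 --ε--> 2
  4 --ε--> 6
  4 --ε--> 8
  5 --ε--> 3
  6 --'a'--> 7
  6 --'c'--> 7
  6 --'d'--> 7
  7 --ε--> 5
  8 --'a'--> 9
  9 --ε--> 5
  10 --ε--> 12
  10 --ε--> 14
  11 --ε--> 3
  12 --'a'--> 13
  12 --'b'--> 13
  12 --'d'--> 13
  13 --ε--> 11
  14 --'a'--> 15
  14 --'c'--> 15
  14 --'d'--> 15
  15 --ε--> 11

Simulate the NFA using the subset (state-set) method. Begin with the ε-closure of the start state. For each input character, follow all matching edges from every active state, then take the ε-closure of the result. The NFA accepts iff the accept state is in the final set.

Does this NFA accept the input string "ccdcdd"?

initial (ε-close {0}): {0,2,4,6,8,10,12,14}
'c' @ 1: {1,2,3,4,5,6,7,8,10,11,12,14,15}  ✓accept
'c' @ 2: {1,2,3,4,5,6,7,8,10,11,12,14,15}  ✓accept
'd' @ 3: {1,2,3,4,5,6,7,8,10,11,12,13,14,15}  ✓accept
'c' @ 4: {1,2,3,4,5,6,7,8,10,11,12,14,15}  ✓accept
'd' @ 5: {1,2,3,4,5,6,7,8,10,11,12,13,14,15}  ✓accept
'd' @ 6: {1,2,3,4,5,6,7,8,10,11,12,13,14,15}  ✓accept
end set {1,2,3,4,5,6,7,8,10,11,12,13,14,15} — state 1 in

Answer: ACCEPT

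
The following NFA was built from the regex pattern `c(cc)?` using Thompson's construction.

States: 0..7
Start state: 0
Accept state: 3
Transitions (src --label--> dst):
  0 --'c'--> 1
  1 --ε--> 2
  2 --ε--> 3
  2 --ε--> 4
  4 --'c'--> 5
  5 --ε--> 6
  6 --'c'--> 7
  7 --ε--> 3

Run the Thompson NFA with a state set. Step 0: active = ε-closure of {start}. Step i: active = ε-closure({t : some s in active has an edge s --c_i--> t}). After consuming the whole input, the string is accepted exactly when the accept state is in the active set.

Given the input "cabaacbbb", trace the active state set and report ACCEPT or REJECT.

start: ε-closure({0}) = {0}
'c' @ 1: {1,2,3,4}  ✓accept
'a' @ 2: {}  — dead — no transitions
rest 'baacbbb' ignored (set empty)
end set {} — state 3 not in

Answer: REJECT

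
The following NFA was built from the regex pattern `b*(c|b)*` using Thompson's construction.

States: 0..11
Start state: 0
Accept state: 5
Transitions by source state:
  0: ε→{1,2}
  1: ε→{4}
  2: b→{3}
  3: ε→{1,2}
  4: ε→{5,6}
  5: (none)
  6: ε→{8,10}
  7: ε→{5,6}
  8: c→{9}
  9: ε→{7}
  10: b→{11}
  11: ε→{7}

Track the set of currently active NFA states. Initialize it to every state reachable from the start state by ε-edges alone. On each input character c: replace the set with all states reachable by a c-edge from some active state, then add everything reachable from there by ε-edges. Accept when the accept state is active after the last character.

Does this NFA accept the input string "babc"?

initial (ε-close {0}): {0,1,2,4,5,6,8,10}
'b' @ 1: {1,2,3,4,5,6,7,8,10,11}  (accept∈set)
'a' @ 2: {}  — no active states
rest 'bc' ignored (set empty)
end set {} — state 5 not in

Answer: REJECT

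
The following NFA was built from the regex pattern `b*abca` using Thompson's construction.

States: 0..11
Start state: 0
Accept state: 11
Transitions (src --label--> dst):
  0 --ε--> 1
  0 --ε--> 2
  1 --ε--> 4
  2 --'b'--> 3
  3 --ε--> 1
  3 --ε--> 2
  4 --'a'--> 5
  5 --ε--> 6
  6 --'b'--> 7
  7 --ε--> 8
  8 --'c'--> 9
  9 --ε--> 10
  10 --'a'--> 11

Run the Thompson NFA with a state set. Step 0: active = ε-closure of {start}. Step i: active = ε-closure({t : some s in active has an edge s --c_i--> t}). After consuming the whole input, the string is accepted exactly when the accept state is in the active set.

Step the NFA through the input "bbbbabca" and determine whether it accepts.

initial (ε-close {0}): {0,1,2,4}
'b' @ 1: {1,2,3,4}
'b' @ 2: {1,2,3,4}
'b' @ 3: {1,2,3,4}
'b' @ 4: {1,2,3,4}
'a' @ 5: {5,6}
'b' @ 6: {7,8}
'c' @ 7: {9,10}
'a' @ 8: {11}  (accept∈set)
final: {11}; accept 11 in set

Answer: ACCEPT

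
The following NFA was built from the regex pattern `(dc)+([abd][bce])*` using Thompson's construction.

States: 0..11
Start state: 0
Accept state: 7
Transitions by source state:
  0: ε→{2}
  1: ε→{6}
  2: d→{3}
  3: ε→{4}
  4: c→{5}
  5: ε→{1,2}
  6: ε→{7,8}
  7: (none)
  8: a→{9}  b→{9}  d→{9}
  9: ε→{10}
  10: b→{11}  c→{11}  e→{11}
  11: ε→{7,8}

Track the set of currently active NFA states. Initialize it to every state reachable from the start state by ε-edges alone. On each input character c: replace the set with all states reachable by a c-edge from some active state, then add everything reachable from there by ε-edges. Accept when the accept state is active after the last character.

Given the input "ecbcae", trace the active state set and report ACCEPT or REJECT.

initial (ε-close {0}): {0,2}
'e' @ 1: {}  — dead — no transitions
rest 'cbcae' ignored (set empty)
end set {} — state 7 not in

Answer: REJECT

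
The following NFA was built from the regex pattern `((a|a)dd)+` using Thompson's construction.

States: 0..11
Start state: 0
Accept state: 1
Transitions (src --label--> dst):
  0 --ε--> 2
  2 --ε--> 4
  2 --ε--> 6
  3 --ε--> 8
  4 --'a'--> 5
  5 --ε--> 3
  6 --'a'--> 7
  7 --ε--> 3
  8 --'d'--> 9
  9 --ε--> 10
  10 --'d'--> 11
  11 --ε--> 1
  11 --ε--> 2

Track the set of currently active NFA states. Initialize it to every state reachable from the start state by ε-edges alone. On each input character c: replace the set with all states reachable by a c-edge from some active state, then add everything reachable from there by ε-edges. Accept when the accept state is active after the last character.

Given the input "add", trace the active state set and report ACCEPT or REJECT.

S₀ = ε-closure({0}) = {0,2,4,6}
'a' @ 1: {3,5,7,8}
'd' @ 2: {9,10}
'd' @ 3: {1,2,4,6,11}  (accept∈set)
end set {1,2,4,6,11} — state 1 in

Answer: ACCEPT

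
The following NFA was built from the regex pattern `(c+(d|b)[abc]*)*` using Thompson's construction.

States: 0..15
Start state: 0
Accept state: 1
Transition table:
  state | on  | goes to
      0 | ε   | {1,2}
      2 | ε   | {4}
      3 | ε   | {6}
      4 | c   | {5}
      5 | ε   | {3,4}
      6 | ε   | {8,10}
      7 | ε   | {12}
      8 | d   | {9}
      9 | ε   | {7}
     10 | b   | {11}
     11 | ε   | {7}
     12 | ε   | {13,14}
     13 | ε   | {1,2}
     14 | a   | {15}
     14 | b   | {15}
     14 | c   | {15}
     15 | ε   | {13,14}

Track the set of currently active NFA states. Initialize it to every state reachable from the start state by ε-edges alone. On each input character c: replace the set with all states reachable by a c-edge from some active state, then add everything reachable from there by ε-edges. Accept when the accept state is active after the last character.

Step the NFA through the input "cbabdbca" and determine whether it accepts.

Answer: REJECT

Steps:
S₀ = ε-closure({0}) = {0,1,2,4}
'c' @ 1: {3,4,5,6,8,10}
'b' @ 2: {1,2,4,7,11,12,13,14}  (accept∈set)
'a' @ 3: {1,2,4,13,14,15}  (accept∈set)
'b' @ 4: {1,2,4,13,14,15}  (accept∈set)
'd' @ 5: {}  — no active states
rest 'bca' ignored (set empty)
final: {}; accept 1 not in set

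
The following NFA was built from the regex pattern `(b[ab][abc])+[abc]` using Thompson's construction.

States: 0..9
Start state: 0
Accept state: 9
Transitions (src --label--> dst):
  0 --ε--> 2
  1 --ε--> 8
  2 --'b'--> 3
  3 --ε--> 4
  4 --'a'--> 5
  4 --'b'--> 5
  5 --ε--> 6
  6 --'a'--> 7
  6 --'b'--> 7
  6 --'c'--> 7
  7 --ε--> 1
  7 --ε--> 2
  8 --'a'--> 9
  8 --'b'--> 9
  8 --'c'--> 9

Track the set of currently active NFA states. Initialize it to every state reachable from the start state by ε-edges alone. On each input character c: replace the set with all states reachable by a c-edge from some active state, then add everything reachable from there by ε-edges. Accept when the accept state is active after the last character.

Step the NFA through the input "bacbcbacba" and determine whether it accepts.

S₀ = ε-closure({0}) = {0,2}
'b' @ 1: {3,4}
'a' @ 2: {5,6}
'c' @ 3: {1,2,7,8}
'b' @ 4: {3,4,9}  ✓accept
'c' @ 5: {}  — state set empty
rest 'bacba' ignored (set empty)
end set {} — state 9 not in

Answer: REJECT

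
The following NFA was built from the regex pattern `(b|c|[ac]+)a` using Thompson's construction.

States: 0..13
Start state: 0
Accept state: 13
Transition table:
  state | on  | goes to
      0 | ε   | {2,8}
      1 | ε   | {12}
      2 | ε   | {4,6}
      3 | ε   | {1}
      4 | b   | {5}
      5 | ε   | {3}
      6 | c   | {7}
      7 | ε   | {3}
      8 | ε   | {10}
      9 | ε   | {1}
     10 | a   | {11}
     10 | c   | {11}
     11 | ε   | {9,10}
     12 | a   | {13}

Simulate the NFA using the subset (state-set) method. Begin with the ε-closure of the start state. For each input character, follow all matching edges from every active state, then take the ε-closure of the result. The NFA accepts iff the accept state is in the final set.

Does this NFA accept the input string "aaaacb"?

Answer: REJECT

Steps:
S₀ = ε-closure({0}) = {0,2,4,6,8,10}
'a' @ 1: {1,9,10,11,12}
'a' @ 2: {1,9,10,11,12,13}  [accepting]
'a' @ 3: {1,9,10,11,12,13}  [accepting]
'a' @ 4: {1,9,10,11,12,13}  [accepting]
'c' @ 5: {1,9,10,11,12}
'b' @ 6: {}  — dead — no transitions
after full input: {}  (accept=13 not in)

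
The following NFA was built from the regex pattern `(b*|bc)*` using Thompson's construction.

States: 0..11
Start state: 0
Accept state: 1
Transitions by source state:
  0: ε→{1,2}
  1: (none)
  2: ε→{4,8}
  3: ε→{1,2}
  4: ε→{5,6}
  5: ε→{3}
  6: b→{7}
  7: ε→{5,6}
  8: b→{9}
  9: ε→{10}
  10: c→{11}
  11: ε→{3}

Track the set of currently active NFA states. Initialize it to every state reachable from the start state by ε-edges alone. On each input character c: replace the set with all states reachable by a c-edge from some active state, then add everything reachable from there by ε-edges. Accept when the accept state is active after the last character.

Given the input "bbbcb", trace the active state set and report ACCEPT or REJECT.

initial (ε-close {0}): {0,1,2,3,4,5,6,8}
'b' @ 1: {1,2,3,4,5,6,7,8,9,10}  [accepting]
'b' @ 2: {1,2,3,4,5,6,7,8,9,10}  [accepting]
'b' @ 3: {1,2,3,4,5,6,7,8,9,10}  [accepting]
'c' @ 4: {1,2,3,4,5,6,8,11}  [accepting]
'b' @ 5: {1,2,3,4,5,6,7,8,9,10}  [accepting]
after full input: {1,2,3,4,5,6,7,8,9,10}  (accept=1 in)

Answer: ACCEPT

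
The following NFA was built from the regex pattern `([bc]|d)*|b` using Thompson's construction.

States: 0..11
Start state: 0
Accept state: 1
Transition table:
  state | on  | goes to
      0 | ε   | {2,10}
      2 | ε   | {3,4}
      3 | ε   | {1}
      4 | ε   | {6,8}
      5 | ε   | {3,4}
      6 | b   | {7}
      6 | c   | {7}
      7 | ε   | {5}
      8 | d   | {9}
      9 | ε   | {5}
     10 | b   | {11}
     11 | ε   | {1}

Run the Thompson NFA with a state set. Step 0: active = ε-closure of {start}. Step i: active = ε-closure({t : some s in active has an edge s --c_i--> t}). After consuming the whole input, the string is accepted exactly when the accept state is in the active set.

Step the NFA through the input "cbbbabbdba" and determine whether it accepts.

Answer: REJECT

Steps:
initial (ε-close {0}): {0,1,2,3,4,6,8,10}
'c' @ 1: {1,3,4,5,6,7,8}  ✓accept
'b' @ 2: {1,3,4,5,6,7,8}  ✓accept
'b' @ 3: {1,3,4,5,6,7,8}  ✓accept
'b' @ 4: {1,3,4,5,6,7,8}  ✓accept
'a' @ 5: {}  — no active states
rest 'bbdba' ignored (set empty)
after full input: {}  (accept=1 not in)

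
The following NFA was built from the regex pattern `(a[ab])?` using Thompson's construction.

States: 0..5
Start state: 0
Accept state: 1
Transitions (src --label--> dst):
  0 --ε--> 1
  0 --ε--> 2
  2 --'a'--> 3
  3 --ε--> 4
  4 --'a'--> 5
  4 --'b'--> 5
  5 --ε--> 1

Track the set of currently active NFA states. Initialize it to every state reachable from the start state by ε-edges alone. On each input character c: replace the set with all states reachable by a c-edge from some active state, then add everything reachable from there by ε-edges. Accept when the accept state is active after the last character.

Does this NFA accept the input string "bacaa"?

S₀ = ε-closure({0}) = {0,1,2}
'b' @ 1: {}  — state set empty
rest 'acaa' ignored (set empty)
after full input: {}  (accept=1 not in)

Answer: REJECT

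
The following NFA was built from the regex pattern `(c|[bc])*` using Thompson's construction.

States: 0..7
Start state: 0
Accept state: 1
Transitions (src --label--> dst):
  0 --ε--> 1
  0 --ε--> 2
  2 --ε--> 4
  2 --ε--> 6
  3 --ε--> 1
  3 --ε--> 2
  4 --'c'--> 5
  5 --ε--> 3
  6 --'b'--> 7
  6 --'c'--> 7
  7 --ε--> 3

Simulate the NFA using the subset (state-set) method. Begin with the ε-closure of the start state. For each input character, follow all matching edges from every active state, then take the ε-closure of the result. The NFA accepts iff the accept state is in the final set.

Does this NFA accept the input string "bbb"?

Answer: ACCEPT

Derivation:
start: ε-closure({0}) = {0,1,2,4,6}
'b' @ 1: {1,2,3,4,6,7}  (accept∈set)
'b' @ 2: {1,2,3,4,6,7}  (accept∈set)
'b' @ 3: {1,2,3,4,6,7}  (accept∈set)
after full input: {1,2,3,4,6,7}  (accept=1 in)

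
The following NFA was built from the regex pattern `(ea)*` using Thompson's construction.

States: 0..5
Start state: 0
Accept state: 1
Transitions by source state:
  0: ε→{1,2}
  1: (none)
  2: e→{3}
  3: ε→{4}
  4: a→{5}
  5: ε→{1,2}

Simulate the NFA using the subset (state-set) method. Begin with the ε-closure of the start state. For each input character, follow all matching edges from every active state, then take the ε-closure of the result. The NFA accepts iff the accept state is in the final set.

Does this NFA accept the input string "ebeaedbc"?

S₀ = ε-closure({0}) = {0,1,2}
'e' @ 1: {3,4}
'b' @ 2: {}  — no active states
rest 'eaedbc' ignored (set empty)
end set {} — state 1 not in

Answer: REJECT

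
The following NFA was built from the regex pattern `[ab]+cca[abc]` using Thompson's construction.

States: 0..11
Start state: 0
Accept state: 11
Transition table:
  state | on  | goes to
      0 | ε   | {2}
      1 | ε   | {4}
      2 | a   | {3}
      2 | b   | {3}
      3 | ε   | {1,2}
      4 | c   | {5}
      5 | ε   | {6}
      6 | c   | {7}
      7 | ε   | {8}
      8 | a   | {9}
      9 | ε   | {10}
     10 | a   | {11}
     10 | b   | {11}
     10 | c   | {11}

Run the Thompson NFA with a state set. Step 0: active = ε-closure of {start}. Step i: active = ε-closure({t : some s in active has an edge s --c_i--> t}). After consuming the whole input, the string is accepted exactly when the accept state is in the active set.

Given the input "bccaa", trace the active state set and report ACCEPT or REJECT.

Answer: ACCEPT

Derivation:
initial (ε-close {0}): {0,2}
'b' @ 1: {1,2,3,4}
'c' @ 2: {5,6}
'c' @ 3: {7,8}
'a' @ 4: {9,10}
'a' @ 5: {11}  [accepting]
after full input: {11}  (accept=11 in)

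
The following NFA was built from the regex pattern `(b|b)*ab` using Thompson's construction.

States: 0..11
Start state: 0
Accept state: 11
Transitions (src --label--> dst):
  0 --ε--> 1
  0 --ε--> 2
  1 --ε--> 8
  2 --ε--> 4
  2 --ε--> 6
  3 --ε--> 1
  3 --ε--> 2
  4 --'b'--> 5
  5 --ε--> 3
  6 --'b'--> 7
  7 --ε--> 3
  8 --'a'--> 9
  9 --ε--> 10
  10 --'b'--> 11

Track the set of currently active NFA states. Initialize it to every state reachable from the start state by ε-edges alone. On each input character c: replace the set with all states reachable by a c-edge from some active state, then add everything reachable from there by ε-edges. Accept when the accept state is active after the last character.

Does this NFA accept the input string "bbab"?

Answer: ACCEPT

Derivation:
S₀ = ε-closure({0}) = {0,1,2,4,6,8}
'b' @ 1: {1,2,3,4,5,6,7,8}
'b' @ 2: {1,2,3,4,5,6,7,8}
'a' @ 3: {9,10}
'b' @ 4: {11}  ✓accept
final: {11}; accept 11 in set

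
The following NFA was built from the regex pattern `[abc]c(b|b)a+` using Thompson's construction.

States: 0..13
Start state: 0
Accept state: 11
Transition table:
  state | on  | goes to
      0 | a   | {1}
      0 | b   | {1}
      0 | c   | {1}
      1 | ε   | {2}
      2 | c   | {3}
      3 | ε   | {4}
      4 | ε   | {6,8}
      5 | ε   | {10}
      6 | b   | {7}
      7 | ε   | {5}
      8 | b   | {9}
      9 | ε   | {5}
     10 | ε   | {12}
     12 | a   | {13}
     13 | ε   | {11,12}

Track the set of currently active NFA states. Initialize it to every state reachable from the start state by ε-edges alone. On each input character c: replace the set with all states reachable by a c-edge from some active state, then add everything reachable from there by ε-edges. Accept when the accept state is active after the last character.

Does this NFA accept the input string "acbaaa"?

Answer: ACCEPT

Steps:
start: ε-closure({0}) = {0}
'a' @ 1: {1,2}
'c' @ 2: {3,4,6,8}
'b' @ 3: {5,7,9,10,12}
'a' @ 4: {11,12,13}  (accept∈set)
'a' @ 5: {11,12,13}  (accept∈set)
'a' @ 6: {11,12,13}  (accept∈set)
after full input: {11,12,13}  (accept=11 in)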